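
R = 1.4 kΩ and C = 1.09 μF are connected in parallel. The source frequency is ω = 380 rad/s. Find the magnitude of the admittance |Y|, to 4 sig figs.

825.7 μS

X_C = 1/(ωC) = 2414 Ω
Parallel: admittances add. Y = 1/R + jωC
Y = (0.0007143 + j0.0004142) S
|Y| = 0.0008257 S → |Z| = 1/|Y| = 1211 Ω, ∠Z = −∠Y = -30.11°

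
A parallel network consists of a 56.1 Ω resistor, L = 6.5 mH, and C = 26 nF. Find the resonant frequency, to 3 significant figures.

12.2 kHz

ω₀ = 1/√(LC) = 1/√(0.0065 × 2.6e-08) = 76920 rad/s
f₀ = ω₀/(2π) = 12.2 kHz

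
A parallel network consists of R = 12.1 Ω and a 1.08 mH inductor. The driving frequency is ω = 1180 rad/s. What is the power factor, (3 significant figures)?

X_L = ωL = 1.27 Ω
Parallel: admittances add. Y = 1/R + 1/(jωL)
Y = (0.0826 − j0.785) S
|Y| = 0.789 S → |Z| = 1/|Y| = 1.27 Ω, ∠Z = −∠Y = 84.0°
cos φ = cos(84.0°) = 0.105

0.105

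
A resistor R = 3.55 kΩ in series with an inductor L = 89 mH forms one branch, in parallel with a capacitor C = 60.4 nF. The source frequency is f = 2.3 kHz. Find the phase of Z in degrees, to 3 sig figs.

-72.4°

ω = 2πf = 14450 rad/s
X_L = ωL = 1290 Ω
X_C = 1/(ωC) = 1150 Ω
Branch 1 (R+jX_L): Z₁ = 3550 + j1290 Ω, |Z₁| = 3780 Ω
Branch 2 (−jX_C): Z₂ = −j1150 Ω
Parallel: Z = Z₁Z₂/(Z₁+Z₂), |Z| = 1220 Ω, ∠Z = -72.4°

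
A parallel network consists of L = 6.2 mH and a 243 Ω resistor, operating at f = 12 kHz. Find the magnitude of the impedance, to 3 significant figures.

216 Ω

ω = 2πf = 75400 rad/s
X_L = ωL = 467 Ω
Parallel: admittances add. Y = 1/R + 1/(jωL)
Y = (0.00412 − j0.00214) S
|Y| = 0.00464 S → |Z| = 1/|Y| = 216 Ω, ∠Z = −∠Y = 27.5°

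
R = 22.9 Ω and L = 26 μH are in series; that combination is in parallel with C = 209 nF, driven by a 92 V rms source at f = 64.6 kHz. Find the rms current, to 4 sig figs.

7.098 A

ω = 2πf = 405900 rad/s
X_L = ωL = 10.55 Ω
X_C = 1/(ωC) = 11.79 Ω
Branch 1 (R+jX_L): Z₁ = 22.90 + j10.55 Ω, |Z₁| = 25.21 Ω
Branch 2 (−jX_C): Z₂ = −j11.79 Ω
Parallel: Z = Z₁Z₂/(Z₁+Z₂), |Z| = 12.96 Ω, ∠Z = -62.17°
I = V/|Z| = 92/12.96 = 7.098 A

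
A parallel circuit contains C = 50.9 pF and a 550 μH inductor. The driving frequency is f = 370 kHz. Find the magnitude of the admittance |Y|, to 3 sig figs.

664 μS

ω = 2πf = 2.325e+06 rad/s
X_L = ωL = 1280 Ω
X_C = 1/(ωC) = 8450 Ω
Parallel: admittances add. Y = 1/(jωL) + jωC
Y = (0 − j0.000664) S
|Y| = 0.000664 S → |Z| = 1/|Y| = 1510 Ω, ∠Z = −∠Y = 90.0°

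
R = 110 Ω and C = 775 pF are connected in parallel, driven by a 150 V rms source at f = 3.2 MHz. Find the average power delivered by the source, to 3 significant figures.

ω = 2πf = 2.011e+07 rad/s
X_C = 1/(ωC) = 64.2 Ω
Parallel: admittances add. Y = 1/R + jωC
Y = (0.00909 + j0.0156) S
|Y| = 0.0180 S → |Z| = 1/|Y| = 55.4 Ω, ∠Z = −∠Y = -59.7°
I = V/|Z| = 2.71 A
P = VI cos φ = 150 × 2.71 × cos(-59.7°) = 205 W

205 W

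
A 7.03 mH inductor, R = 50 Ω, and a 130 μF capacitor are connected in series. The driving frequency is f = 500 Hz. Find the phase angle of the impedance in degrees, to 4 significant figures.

ω = 2πf = 3142 rad/s
X_L = ωL = 22.09 Ω
X_C = 1/(ωC) = 2.449 Ω
Net reactance X = X_L − X_C = 19.64 Ω
Z = 50.00 + j19.64 Ω
|Z| = √(50.00² + 19.64²) = 53.72 Ω
∠Z = arctan(19.64/50.00) = 21.44°

21.44°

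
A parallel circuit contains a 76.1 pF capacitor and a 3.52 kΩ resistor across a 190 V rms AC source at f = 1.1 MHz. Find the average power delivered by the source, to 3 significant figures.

ω = 2πf = 6.912e+06 rad/s
X_C = 1/(ωC) = 1900 Ω
Parallel: admittances add. Y = 1/R + jωC
Y = (0.000284 + j0.000526) S
|Y| = 0.000598 S → |Z| = 1/|Y| = 1670 Ω, ∠Z = −∠Y = -61.6°
I = V/|Z| = 114 mA
P = VI cos φ = 190 × 0.114 × cos(-61.6°) = 10.3 W

10.3 W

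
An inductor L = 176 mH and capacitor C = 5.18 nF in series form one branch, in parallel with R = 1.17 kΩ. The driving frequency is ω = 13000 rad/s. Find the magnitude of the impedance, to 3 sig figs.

X_L = ωL = 2290 Ω
X_C = 1/(ωC) = 14900 Ω
Branch 1: Z₁ = R = 1170 Ω
Branch 2 (series LC): Z₂ = j(X_L − X_C) = −j12600 Ω
Parallel: Z = Z₁Z₂/(Z₁+Z₂), |Z| = 1160 Ω, ∠Z = -5.32°

1160 Ω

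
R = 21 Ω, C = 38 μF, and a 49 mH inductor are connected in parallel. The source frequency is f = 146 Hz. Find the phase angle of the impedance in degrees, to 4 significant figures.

ω = 2πf = 917.3 rad/s
X_L = ωL = 44.95 Ω
X_C = 1/(ωC) = 28.69 Ω
Parallel: admittances add. Y = 1/R + 1/(jωL) + jωC
Y = (0.04762 + j0.01261) S
|Y| = 0.04926 S → |Z| = 1/|Y| = 20.30 Ω, ∠Z = −∠Y = -14.83°

-14.83°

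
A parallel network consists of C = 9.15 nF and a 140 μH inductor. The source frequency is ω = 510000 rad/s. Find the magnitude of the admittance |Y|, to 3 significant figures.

X_L = ωL = 71.4 Ω
X_C = 1/(ωC) = 214 Ω
Parallel: admittances add. Y = 1/(jωL) + jωC
Y = (0 − j0.00934) S
|Y| = 0.00934 S → |Z| = 1/|Y| = 107 Ω, ∠Z = −∠Y = 90.0°

9.34 mS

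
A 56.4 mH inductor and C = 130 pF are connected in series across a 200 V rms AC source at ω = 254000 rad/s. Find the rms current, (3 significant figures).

12.5 mA

X_L = ωL = 14300 Ω
X_C = 1/(ωC) = 30300 Ω
Net reactance X = X_L − X_C = -16000 Ω
Z = − j16000 Ω
|Z| = √(0² + 16000²) = 16000 Ω
I = V/|Z| = 200/16000 = 12.5 mA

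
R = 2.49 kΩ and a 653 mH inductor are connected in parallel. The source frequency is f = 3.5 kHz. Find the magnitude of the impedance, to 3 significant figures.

ω = 2πf = 21990 rad/s
X_L = ωL = 14400 Ω
Parallel: admittances add. Y = 1/R + 1/(jωL)
Y = (0.000402 − j6.96e-05) S
|Y| = 0.000408 S → |Z| = 1/|Y| = 2450 Ω, ∠Z = −∠Y = 9.84°

2450 Ω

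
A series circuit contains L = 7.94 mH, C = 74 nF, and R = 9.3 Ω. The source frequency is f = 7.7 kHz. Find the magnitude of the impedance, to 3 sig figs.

ω = 2πf = 48380 rad/s
X_L = ωL = 384 Ω
X_C = 1/(ωC) = 279 Ω
Net reactance X = X_L − X_C = 105 Ω
Z = 9.30 + j105 Ω
|Z| = √(9.30² + 105²) = 105 Ω

105 Ω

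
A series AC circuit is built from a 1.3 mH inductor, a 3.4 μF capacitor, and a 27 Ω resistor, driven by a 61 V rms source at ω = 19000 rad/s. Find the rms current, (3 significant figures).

2.14 A

X_L = ωL = 24.7 Ω
X_C = 1/(ωC) = 15.5 Ω
Net reactance X = X_L − X_C = 9.22 Ω
Z = 27.0 + j9.22 Ω
|Z| = √(27.0² + 9.22²) = 28.5 Ω
I = V/|Z| = 61/28.5 = 2.14 A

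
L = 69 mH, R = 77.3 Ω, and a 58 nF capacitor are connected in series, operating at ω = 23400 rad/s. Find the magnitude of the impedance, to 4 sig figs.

X_L = ωL = 1615 Ω
X_C = 1/(ωC) = 736.8 Ω
Net reactance X = X_L − X_C = 877.8 Ω
Z = 77.30 + j877.8 Ω
|Z| = √(77.30² + 877.8²) = 881.2 Ω

881.2 Ω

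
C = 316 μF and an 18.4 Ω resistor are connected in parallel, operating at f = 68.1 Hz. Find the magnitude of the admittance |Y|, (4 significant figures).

145.7 mS

ω = 2πf = 427.9 rad/s
X_C = 1/(ωC) = 7.396 Ω
Parallel: admittances add. Y = 1/R + jωC
Y = (0.05435 + j0.1352) S
|Y| = 0.1457 S → |Z| = 1/|Y| = 6.862 Ω, ∠Z = −∠Y = -68.10°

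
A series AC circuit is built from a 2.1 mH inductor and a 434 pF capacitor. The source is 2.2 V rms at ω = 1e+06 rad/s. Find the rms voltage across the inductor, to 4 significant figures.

22.63 V

X_L = ωL = 2100 Ω
X_C = 1/(ωC) = 2304 Ω
Net reactance X = X_L − X_C = -204.1 Ω
Z = − j204.1 Ω
|Z| = √(0² + 204.1²) = 204.1 Ω
I = V/|Z| = 10.78 mA
V_L = I·|Z_L| = 0.01078 × 2100 = 22.63 V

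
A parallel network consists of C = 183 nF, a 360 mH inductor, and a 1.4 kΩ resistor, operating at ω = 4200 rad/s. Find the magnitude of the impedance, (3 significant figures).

1380 Ω

X_L = ωL = 1510 Ω
X_C = 1/(ωC) = 1300 Ω
Parallel: admittances add. Y = 1/R + 1/(jωL) + jωC
Y = (0.000714 + j0.000107) S
|Y| = 0.000722 S → |Z| = 1/|Y| = 1380 Ω, ∠Z = −∠Y = -8.54°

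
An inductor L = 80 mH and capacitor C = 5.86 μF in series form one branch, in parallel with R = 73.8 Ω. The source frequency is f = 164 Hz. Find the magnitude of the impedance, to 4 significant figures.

55.20 Ω

ω = 2πf = 1030 rad/s
X_L = ωL = 82.44 Ω
X_C = 1/(ωC) = 165.6 Ω
Branch 1: Z₁ = R = 73.80 Ω
Branch 2 (series LC): Z₂ = j(X_L − X_C) = −j83.17 Ω
Parallel: Z = Z₁Z₂/(Z₁+Z₂), |Z| = 55.20 Ω, ∠Z = -41.58°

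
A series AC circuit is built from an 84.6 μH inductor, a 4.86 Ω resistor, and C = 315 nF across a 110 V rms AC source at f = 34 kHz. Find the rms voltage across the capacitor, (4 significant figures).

280.6 V

ω = 2πf = 213600 rad/s
X_L = ωL = 18.07 Ω
X_C = 1/(ωC) = 14.86 Ω
Net reactance X = X_L − X_C = 3.213 Ω
Z = 4.860 + j3.213 Ω
|Z| = √(4.860² + 3.213²) = 5.826 Ω
I = V/|Z| = 18.88 A
V_C = I·|Z_C| = 18.88 × 14.86 = 280.6 V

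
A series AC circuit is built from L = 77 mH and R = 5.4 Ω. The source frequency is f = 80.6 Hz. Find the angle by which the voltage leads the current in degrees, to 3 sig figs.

82.1°

ω = 2πf = 506.4 rad/s
X_L = ωL = 39.0 Ω
Z = 5.40 + j39.0 Ω
|Z| = √(5.40² + 39.0²) = 39.4 Ω
∠Z = arctan(39.0/5.40) = 82.1°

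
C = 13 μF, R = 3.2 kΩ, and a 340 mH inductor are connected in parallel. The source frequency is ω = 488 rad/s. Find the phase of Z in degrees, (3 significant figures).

-45.4°

X_L = ωL = 166 Ω
X_C = 1/(ωC) = 158 Ω
Parallel: admittances add. Y = 1/R + 1/(jωL) + jωC
Y = (0.000313 + j0.000317) S
|Y| = 0.000445 S → |Z| = 1/|Y| = 2250 Ω, ∠Z = −∠Y = -45.4°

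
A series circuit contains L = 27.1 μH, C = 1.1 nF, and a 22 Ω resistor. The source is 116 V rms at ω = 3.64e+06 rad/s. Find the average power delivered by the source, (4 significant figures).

X_L = ωL = 98.64 Ω
X_C = 1/(ωC) = 249.8 Ω
Net reactance X = X_L − X_C = -151.1 Ω
Z = 22.00 − j151.1 Ω
|Z| = √(22.00² + 151.1²) = 152.7 Ω
∠Z = arctan(-151.1/22.00) = -81.72°
I = V/|Z| = 759.7 mA
P = VI cos φ = 116 × 0.7597 × cos(-81.72°) = 12.70 W

12.70 W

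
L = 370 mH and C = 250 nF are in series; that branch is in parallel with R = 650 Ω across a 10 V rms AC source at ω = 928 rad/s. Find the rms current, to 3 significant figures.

X_L = ωL = 343 Ω
X_C = 1/(ωC) = 4310 Ω
Branch 1: Z₁ = R = 650 Ω
Branch 2 (series LC): Z₂ = j(X_L − X_C) = −j3970 Ω
Parallel: Z = Z₁Z₂/(Z₁+Z₂), |Z| = 641 Ω, ∠Z = -9.31°
I = V/|Z| = 10/641 = 15.6 mA

15.6 mA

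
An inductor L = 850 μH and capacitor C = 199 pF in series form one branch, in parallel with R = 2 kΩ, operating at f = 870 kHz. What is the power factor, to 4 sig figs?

0.8812

ω = 2πf = 5.466e+06 rad/s
X_L = ωL = 4646 Ω
X_C = 1/(ωC) = 919.3 Ω
Branch 1: Z₁ = R = 2000 Ω
Branch 2 (series LC): Z₂ = j(X_L − X_C) = j3727 Ω
Parallel: Z = Z₁Z₂/(Z₁+Z₂), |Z| = 1762 Ω, ∠Z = 28.22°
cos φ = cos(28.22°) = 0.8812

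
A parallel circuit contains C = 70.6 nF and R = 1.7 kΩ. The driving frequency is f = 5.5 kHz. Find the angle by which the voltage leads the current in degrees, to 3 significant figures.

ω = 2πf = 34560 rad/s
X_C = 1/(ωC) = 410 Ω
Parallel: admittances add. Y = 1/R + jωC
Y = (0.000588 + j0.00244) S
|Y| = 0.00251 S → |Z| = 1/|Y| = 398 Ω, ∠Z = −∠Y = -76.4°

-76.4°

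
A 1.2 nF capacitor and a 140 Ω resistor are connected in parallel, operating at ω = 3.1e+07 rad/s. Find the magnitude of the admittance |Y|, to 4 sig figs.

37.88 mS

X_C = 1/(ωC) = 26.88 Ω
Parallel: admittances add. Y = 1/R + jωC
Y = (0.007143 + j0.03720) S
|Y| = 0.03788 S → |Z| = 1/|Y| = 26.40 Ω, ∠Z = −∠Y = -79.13°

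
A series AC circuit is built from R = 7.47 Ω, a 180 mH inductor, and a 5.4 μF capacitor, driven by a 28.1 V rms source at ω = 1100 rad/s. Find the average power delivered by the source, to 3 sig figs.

6.31 W

X_L = ωL = 198 Ω
X_C = 1/(ωC) = 168 Ω
Net reactance X = X_L − X_C = 29.6 Ω
Z = 7.47 + j29.6 Ω
|Z| = √(7.47² + 29.6²) = 30.6 Ω
∠Z = arctan(29.6/7.47) = 75.9°
I = V/|Z| = 919 mA
P = VI cos φ = 28.1 × 0.919 × cos(75.9°) = 6.31 W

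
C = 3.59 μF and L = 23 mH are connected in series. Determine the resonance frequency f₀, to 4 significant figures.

ω₀ = 1/√(LC) = 1/√(0.023 × 3.59e-06) = 3480 rad/s
f₀ = ω₀/(2π) = 553.9 Hz

553.9 Hz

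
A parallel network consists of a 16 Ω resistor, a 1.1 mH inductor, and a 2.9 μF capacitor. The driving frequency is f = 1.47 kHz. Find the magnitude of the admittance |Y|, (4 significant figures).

ω = 2πf = 9236 rad/s
X_L = ωL = 10.16 Ω
X_C = 1/(ωC) = 37.33 Ω
Parallel: admittances add. Y = 1/R + 1/(jωL) + jωC
Y = (0.06250 − j0.07164) S
|Y| = 0.09507 S → |Z| = 1/|Y| = 10.52 Ω, ∠Z = −∠Y = 48.90°

95.07 mS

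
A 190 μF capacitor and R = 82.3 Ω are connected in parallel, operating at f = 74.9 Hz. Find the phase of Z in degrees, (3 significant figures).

-82.3°

ω = 2πf = 470.6 rad/s
X_C = 1/(ωC) = 11.2 Ω
Parallel: admittances add. Y = 1/R + jωC
Y = (0.0122 + j0.0894) S
|Y| = 0.0902 S → |Z| = 1/|Y| = 11.1 Ω, ∠Z = −∠Y = -82.3°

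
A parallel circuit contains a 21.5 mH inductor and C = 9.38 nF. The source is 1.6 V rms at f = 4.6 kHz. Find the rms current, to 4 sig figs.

ω = 2πf = 28900 rad/s
X_L = ωL = 621.4 Ω
X_C = 1/(ωC) = 3689 Ω
Parallel: admittances add. Y = 1/(jωL) + jωC
Y = (0 − j0.001338) S
|Y| = 0.001338 S → |Z| = 1/|Y| = 747.3 Ω, ∠Z = −∠Y = 90.00°
I = V/|Z| = 1.6/747.3 = 2.141 mA

2.141 mA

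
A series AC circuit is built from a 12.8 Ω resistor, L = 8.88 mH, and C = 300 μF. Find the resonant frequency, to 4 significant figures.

ω₀ = 1/√(LC) = 1/√(0.00888 × 0.0003) = 612.7 rad/s
f₀ = ω₀/(2π) = 97.51 Hz

97.51 Hz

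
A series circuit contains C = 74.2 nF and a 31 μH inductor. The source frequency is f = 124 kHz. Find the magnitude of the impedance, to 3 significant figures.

ω = 2πf = 779100 rad/s
X_L = ωL = 24.2 Ω
X_C = 1/(ωC) = 17.3 Ω
Net reactance X = X_L − X_C = 6.85 Ω
Z = j6.85 Ω
|Z| = √(0² + 6.85²) = 6.85 Ω

6.85 Ω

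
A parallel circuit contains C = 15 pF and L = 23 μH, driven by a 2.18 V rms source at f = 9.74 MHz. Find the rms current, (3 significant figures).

452 μA

ω = 2πf = 6.12e+07 rad/s
X_L = ωL = 1410 Ω
X_C = 1/(ωC) = 1090 Ω
Parallel: admittances add. Y = 1/(jωL) + jωC
Y = (0 + j0.000208) S
|Y| = 0.000208 S → |Z| = 1/|Y| = 4820 Ω, ∠Z = −∠Y = -90.0°
I = V/|Z| = 2.18/4820 = 452 μA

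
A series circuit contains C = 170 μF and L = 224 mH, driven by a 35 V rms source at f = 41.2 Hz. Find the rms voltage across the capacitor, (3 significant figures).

ω = 2πf = 258.9 rad/s
X_L = ωL = 58.0 Ω
X_C = 1/(ωC) = 22.7 Ω
Net reactance X = X_L − X_C = 35.3 Ω
Z = j35.3 Ω
|Z| = √(0² + 35.3²) = 35.3 Ω
I = V/|Z| = 993 mA
V_C = I·|Z_C| = 0.993 × 22.7 = 22.6 V

22.6 V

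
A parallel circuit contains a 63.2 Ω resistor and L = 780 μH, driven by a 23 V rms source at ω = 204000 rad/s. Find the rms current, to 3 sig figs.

392 mA

X_L = ωL = 159 Ω
Parallel: admittances add. Y = 1/R + 1/(jωL)
Y = (0.0158 − j0.00628) S
|Y| = 0.0170 S → |Z| = 1/|Y| = 58.7 Ω, ∠Z = −∠Y = 21.7°
I = V/|Z| = 23/58.7 = 392 mA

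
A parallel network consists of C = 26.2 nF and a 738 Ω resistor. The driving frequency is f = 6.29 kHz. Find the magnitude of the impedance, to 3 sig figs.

586 Ω

ω = 2πf = 39520 rad/s
X_C = 1/(ωC) = 966 Ω
Parallel: admittances add. Y = 1/R + jωC
Y = (0.00136 + j0.00104) S
|Y| = 0.00171 S → |Z| = 1/|Y| = 586 Ω, ∠Z = −∠Y = -37.4°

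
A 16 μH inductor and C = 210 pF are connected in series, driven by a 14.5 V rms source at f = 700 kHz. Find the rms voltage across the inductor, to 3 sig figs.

1.01 V

ω = 2πf = 4.398e+06 rad/s
X_L = ωL = 70.4 Ω
X_C = 1/(ωC) = 1080 Ω
Net reactance X = X_L − X_C = -1010 Ω
Z = − j1010 Ω
|Z| = √(0² + 1010²) = 1010 Ω
I = V/|Z| = 14.3 mA
V_L = I·|Z_L| = 0.0143 × 70.4 = 1.01 V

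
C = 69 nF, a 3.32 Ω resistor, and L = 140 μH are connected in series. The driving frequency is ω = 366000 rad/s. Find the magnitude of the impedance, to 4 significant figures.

X_L = ωL = 51.24 Ω
X_C = 1/(ωC) = 39.60 Ω
Net reactance X = X_L − X_C = 11.64 Ω
Z = 3.320 + j11.64 Ω
|Z| = √(3.320² + 11.64²) = 12.11 Ω

12.11 Ω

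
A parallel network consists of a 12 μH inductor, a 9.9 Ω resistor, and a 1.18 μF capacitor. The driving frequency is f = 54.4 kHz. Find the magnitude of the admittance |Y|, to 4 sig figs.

ω = 2πf = 341800 rad/s
X_L = ωL = 4.102 Ω
X_C = 1/(ωC) = 2.479 Ω
Parallel: admittances add. Y = 1/R + 1/(jωL) + jωC
Y = (0.1010 + j0.1595) S
|Y| = 0.1888 S → |Z| = 1/|Y| = 5.296 Ω, ∠Z = −∠Y = -57.66°

188.8 mS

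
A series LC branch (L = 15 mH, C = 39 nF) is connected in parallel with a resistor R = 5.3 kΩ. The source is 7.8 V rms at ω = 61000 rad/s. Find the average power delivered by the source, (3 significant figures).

X_L = ωL = 915 Ω
X_C = 1/(ωC) = 420 Ω
Branch 1: Z₁ = R = 5300 Ω
Branch 2 (series LC): Z₂ = j(X_L − X_C) = j495 Ω
Parallel: Z = Z₁Z₂/(Z₁+Z₂), |Z| = 493 Ω, ∠Z = 84.7°
I = V/|Z| = 15.8 mA
P = VI cos φ = 7.8 × 0.0158 × cos(84.7°) = 11.5 mW

11.5 mW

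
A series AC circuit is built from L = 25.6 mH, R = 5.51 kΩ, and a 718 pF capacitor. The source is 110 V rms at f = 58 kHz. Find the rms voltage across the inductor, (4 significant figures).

131.7 V

ω = 2πf = 364400 rad/s
X_L = ωL = 9329 Ω
X_C = 1/(ωC) = 3822 Ω
Net reactance X = X_L − X_C = 5507 Ω
Z = 5510 + j5507 Ω
|Z| = √(5510² + 5507²) = 7791 Ω
I = V/|Z| = 14.12 mA
V_L = I·|Z_L| = 0.01412 × 9329 = 131.7 V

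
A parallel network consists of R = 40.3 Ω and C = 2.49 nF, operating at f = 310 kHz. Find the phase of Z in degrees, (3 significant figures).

ω = 2πf = 1.948e+06 rad/s
X_C = 1/(ωC) = 206 Ω
Parallel: admittances add. Y = 1/R + jωC
Y = (0.0248 + j0.00485) S
|Y| = 0.0253 S → |Z| = 1/|Y| = 39.6 Ω, ∠Z = −∠Y = -11.1°

-11.1°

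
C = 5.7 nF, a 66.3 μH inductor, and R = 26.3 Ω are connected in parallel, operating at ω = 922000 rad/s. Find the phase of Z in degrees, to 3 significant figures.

X_L = ωL = 61.1 Ω
X_C = 1/(ωC) = 190 Ω
Parallel: admittances add. Y = 1/R + 1/(jωL) + jωC
Y = (0.0380 − j0.0111) S
|Y| = 0.0396 S → |Z| = 1/|Y| = 25.2 Ω, ∠Z = −∠Y = 16.3°

16.3°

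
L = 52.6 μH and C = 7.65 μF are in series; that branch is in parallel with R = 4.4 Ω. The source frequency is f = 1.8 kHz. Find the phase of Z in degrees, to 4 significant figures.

ω = 2πf = 11310 rad/s
X_L = ωL = 0.5949 Ω
X_C = 1/(ωC) = 11.56 Ω
Branch 1: Z₁ = R = 4.400 Ω
Branch 2 (series LC): Z₂ = j(X_L − X_C) = −j10.96 Ω
Parallel: Z = Z₁Z₂/(Z₁+Z₂), |Z| = 4.083 Ω, ∠Z = -21.87°

-21.87°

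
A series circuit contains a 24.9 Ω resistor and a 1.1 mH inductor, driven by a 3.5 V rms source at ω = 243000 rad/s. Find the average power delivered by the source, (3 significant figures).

4.23 mW

X_L = ωL = 267 Ω
Z = 24.9 + j267 Ω
|Z| = √(24.9² + 267²) = 268 Ω
∠Z = arctan(267/24.9) = 84.7°
I = V/|Z| = 13.0 mA
P = VI cos φ = 3.5 × 0.0130 × cos(84.7°) = 4.23 mW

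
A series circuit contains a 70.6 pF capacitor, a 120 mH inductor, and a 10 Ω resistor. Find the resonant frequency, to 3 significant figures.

54.7 kHz

ω₀ = 1/√(LC) = 1/√(0.12 × 7.06e-11) = 343600 rad/s
f₀ = ω₀/(2π) = 54.7 kHz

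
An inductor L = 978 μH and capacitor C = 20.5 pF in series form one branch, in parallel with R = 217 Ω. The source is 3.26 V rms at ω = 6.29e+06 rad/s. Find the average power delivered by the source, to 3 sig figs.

49.0 mW

X_L = ωL = 6150 Ω
X_C = 1/(ωC) = 7760 Ω
Branch 1: Z₁ = R = 217 Ω
Branch 2 (series LC): Z₂ = j(X_L − X_C) = −j1600 Ω
Parallel: Z = Z₁Z₂/(Z₁+Z₂), |Z| = 215 Ω, ∠Z = -7.71°
I = V/|Z| = 15.2 mA
P = VI cos φ = 3.26 × 0.0152 × cos(-7.71°) = 49.0 mW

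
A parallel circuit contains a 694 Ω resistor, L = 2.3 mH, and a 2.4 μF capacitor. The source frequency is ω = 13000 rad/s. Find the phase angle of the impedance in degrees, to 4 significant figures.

57.30°

X_L = ωL = 29.90 Ω
X_C = 1/(ωC) = 32.05 Ω
Parallel: admittances add. Y = 1/R + 1/(jωL) + jωC
Y = (0.001441 − j0.002245) S
|Y| = 0.002667 S → |Z| = 1/|Y| = 374.9 Ω, ∠Z = −∠Y = 57.30°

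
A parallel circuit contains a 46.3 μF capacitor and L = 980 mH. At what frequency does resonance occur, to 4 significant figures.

23.63 Hz

ω₀ = 1/√(LC) = 1/√(0.98 × 4.63e-05) = 148.5 rad/s
f₀ = ω₀/(2π) = 23.63 Hz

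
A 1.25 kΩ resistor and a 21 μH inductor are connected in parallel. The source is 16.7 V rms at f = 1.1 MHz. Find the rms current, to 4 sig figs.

ω = 2πf = 6.912e+06 rad/s
X_L = ωL = 145.1 Ω
Parallel: admittances add. Y = 1/R + 1/(jωL)
Y = (0.0008000 − j0.006890) S
|Y| = 0.006936 S → |Z| = 1/|Y| = 144.2 Ω, ∠Z = −∠Y = 83.38°
I = V/|Z| = 16.7/144.2 = 115.8 mA

115.8 mA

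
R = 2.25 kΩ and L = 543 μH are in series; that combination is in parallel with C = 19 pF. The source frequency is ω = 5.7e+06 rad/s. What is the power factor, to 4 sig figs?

0.8305

X_L = ωL = 3095 Ω
X_C = 1/(ωC) = 9234 Ω
Branch 1 (R+jX_L): Z₁ = 2250 + j3095 Ω, |Z₁| = 3827 Ω
Branch 2 (−jX_C): Z₂ = −j9234 Ω
Parallel: Z = Z₁Z₂/(Z₁+Z₂), |Z| = 5404 Ω, ∠Z = 33.85°
cos φ = cos(33.85°) = 0.8305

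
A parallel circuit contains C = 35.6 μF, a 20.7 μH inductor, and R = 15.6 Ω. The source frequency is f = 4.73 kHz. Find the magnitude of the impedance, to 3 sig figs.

ω = 2πf = 29720 rad/s
X_L = ωL = 0.615 Ω
X_C = 1/(ωC) = 0.945 Ω
Parallel: admittances add. Y = 1/R + 1/(jωL) + jωC
Y = (0.0641 − j0.567) S
|Y| = 0.571 S → |Z| = 1/|Y| = 1.75 Ω, ∠Z = −∠Y = 83.6°

1.75 Ω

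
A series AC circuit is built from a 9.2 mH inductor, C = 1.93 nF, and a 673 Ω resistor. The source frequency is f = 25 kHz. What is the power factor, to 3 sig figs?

ω = 2πf = 157100 rad/s
X_L = ωL = 1450 Ω
X_C = 1/(ωC) = 3300 Ω
Net reactance X = X_L − X_C = -1850 Ω
Z = 673 − j1850 Ω
|Z| = √(673² + 1850²) = 1970 Ω
∠Z = arctan(-1850/673) = -70.0°
cos φ = cos(-70.0°) = 0.341

0.341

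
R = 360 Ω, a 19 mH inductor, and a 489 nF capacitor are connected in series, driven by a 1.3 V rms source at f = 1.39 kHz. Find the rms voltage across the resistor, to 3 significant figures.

1.28 V

ω = 2πf = 8734 rad/s
X_L = ωL = 166 Ω
X_C = 1/(ωC) = 234 Ω
Net reactance X = X_L − X_C = -68.2 Ω
Z = 360 − j68.2 Ω
|Z| = √(360² + 68.2²) = 366 Ω
I = V/|Z| = 3.55 mA
V_R = I·|Z_R| = 0.00355 × 360 = 1.28 V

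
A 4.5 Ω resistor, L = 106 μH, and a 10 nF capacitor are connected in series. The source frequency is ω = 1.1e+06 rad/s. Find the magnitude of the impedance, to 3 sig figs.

26.1 Ω

X_L = ωL = 117 Ω
X_C = 1/(ωC) = 90.9 Ω
Net reactance X = X_L − X_C = 25.7 Ω
Z = 4.50 + j25.7 Ω
|Z| = √(4.50² + 25.7²) = 26.1 Ω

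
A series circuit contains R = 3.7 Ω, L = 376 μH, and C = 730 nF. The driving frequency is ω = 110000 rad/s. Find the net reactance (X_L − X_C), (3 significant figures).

28.9 Ω

X_L = ωL = 41.4 Ω
X_C = 1/(ωC) = 12.5 Ω
X = 41.4 − 12.5 = 28.9 Ω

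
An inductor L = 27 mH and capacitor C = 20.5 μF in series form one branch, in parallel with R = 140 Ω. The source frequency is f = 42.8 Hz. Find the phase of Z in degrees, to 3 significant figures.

-38.8°

ω = 2πf = 268.9 rad/s
X_L = ωL = 7.26 Ω
X_C = 1/(ωC) = 181 Ω
Branch 1: Z₁ = R = 140 Ω
Branch 2 (series LC): Z₂ = j(X_L − X_C) = −j174 Ω
Parallel: Z = Z₁Z₂/(Z₁+Z₂), |Z| = 109 Ω, ∠Z = -38.8°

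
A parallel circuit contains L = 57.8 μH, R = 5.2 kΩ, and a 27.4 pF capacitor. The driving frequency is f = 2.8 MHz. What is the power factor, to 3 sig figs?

ω = 2πf = 1.759e+07 rad/s
X_L = ωL = 1020 Ω
X_C = 1/(ωC) = 2070 Ω
Parallel: admittances add. Y = 1/R + 1/(jωL) + jωC
Y = (0.000192 − j0.000501) S
|Y| = 0.000537 S → |Z| = 1/|Y| = 1860 Ω, ∠Z = −∠Y = 69.0°
cos φ = cos(69.0°) = 0.358

0.358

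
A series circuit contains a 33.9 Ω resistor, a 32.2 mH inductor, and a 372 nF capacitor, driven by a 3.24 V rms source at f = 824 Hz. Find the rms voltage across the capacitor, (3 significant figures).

ω = 2πf = 5177 rad/s
X_L = ωL = 167 Ω
X_C = 1/(ωC) = 519 Ω
Net reactance X = X_L − X_C = -353 Ω
Z = 33.9 − j353 Ω
|Z| = √(33.9² + 353²) = 354 Ω
I = V/|Z| = 9.15 mA
V_C = I·|Z_C| = 0.00915 × 519 = 4.75 V

4.75 V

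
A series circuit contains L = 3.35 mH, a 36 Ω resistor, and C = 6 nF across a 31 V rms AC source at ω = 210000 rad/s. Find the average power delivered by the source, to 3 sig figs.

X_L = ωL = 704 Ω
X_C = 1/(ωC) = 794 Ω
Net reactance X = X_L − X_C = -90.2 Ω
Z = 36.0 − j90.2 Ω
|Z| = √(36.0² + 90.2²) = 97.1 Ω
∠Z = arctan(-90.2/36.0) = -68.2°
I = V/|Z| = 319 mA
P = VI cos φ = 31 × 0.319 × cos(-68.2°) = 3.67 W

3.67 W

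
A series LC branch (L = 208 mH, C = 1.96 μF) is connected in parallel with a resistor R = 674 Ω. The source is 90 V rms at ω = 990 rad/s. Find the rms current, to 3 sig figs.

X_L = ωL = 206 Ω
X_C = 1/(ωC) = 515 Ω
Branch 1: Z₁ = R = 674 Ω
Branch 2 (series LC): Z₂ = j(X_L − X_C) = −j309 Ω
Parallel: Z = Z₁Z₂/(Z₁+Z₂), |Z| = 281 Ω, ∠Z = -65.3°
I = V/|Z| = 90/281 = 320 mA

320 mA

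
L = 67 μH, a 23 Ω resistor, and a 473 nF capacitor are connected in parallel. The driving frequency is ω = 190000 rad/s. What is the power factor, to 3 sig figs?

X_L = ωL = 12.7 Ω
X_C = 1/(ωC) = 11.1 Ω
Parallel: admittances add. Y = 1/R + 1/(jωL) + jωC
Y = (0.0435 + j0.0113) S
|Y| = 0.0449 S → |Z| = 1/|Y| = 22.3 Ω, ∠Z = −∠Y = -14.6°
cos φ = cos(-14.6°) = 0.968

0.968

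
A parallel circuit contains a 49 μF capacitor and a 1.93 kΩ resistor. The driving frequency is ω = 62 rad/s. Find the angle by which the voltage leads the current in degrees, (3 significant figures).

X_C = 1/(ωC) = 329 Ω
Parallel: admittances add. Y = 1/R + jωC
Y = (0.000518 + j0.00304) S
|Y| = 0.00308 S → |Z| = 1/|Y| = 324 Ω, ∠Z = −∠Y = -80.3°

-80.3°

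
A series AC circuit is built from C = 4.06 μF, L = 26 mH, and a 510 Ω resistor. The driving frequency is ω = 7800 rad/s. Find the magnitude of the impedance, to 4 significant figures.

X_L = ωL = 202.8 Ω
X_C = 1/(ωC) = 31.58 Ω
Net reactance X = X_L − X_C = 171.2 Ω
Z = 510.0 + j171.2 Ω
|Z| = √(510.0² + 171.2²) = 538.0 Ω

538.0 Ω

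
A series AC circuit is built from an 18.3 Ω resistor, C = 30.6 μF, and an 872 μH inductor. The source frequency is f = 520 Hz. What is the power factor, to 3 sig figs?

0.931

ω = 2πf = 3267 rad/s
X_L = ωL = 2.85 Ω
X_C = 1/(ωC) = 10.0 Ω
Net reactance X = X_L − X_C = -7.15 Ω
Z = 18.3 − j7.15 Ω
|Z| = √(18.3² + 7.15²) = 19.6 Ω
∠Z = arctan(-7.15/18.3) = -21.3°
cos φ = cos(-21.3°) = 0.931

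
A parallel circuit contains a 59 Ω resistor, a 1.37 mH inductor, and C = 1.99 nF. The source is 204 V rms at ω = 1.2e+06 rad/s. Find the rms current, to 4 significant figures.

X_L = ωL = 1644 Ω
X_C = 1/(ωC) = 418.8 Ω
Parallel: admittances add. Y = 1/R + 1/(jωL) + jωC
Y = (0.01695 + j0.001780) S
|Y| = 0.01704 S → |Z| = 1/|Y| = 58.68 Ω, ∠Z = −∠Y = -5.994°
I = V/|Z| = 204/58.68 = 3.477 A

3.477 A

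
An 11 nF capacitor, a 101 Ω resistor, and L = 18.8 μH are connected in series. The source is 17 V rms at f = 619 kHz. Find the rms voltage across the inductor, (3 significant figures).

11.0 V

ω = 2πf = 3.889e+06 rad/s
X_L = ωL = 73.1 Ω
X_C = 1/(ωC) = 23.4 Ω
Net reactance X = X_L − X_C = 49.7 Ω
Z = 101 + j49.7 Ω
|Z| = √(101² + 49.7²) = 113 Ω
I = V/|Z| = 151 mA
V_L = I·|Z_L| = 0.151 × 73.1 = 11.0 V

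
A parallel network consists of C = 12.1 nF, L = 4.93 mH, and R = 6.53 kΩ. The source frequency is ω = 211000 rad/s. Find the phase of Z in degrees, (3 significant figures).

-84.5°

X_L = ωL = 1040 Ω
X_C = 1/(ωC) = 392 Ω
Parallel: admittances add. Y = 1/R + 1/(jωL) + jωC
Y = (0.000153 + j0.00159) S
|Y| = 0.00160 S → |Z| = 1/|Y| = 625 Ω, ∠Z = −∠Y = -84.5°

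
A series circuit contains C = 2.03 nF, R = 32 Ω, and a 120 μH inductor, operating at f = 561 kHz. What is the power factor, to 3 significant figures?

ω = 2πf = 3.525e+06 rad/s
X_L = ωL = 423 Ω
X_C = 1/(ωC) = 140 Ω
Net reactance X = X_L − X_C = 283 Ω
Z = 32.0 + j283 Ω
|Z| = √(32.0² + 283²) = 285 Ω
∠Z = arctan(283/32.0) = 83.6°
cos φ = cos(83.6°) = 0.112

0.112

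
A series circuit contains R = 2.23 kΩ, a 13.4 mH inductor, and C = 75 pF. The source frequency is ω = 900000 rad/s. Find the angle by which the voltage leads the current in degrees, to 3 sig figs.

-51.0°

X_L = ωL = 12100 Ω
X_C = 1/(ωC) = 14800 Ω
Net reactance X = X_L − X_C = -2750 Ω
Z = 2230 − j2750 Ω
|Z| = √(2230² + 2750²) = 3540 Ω
∠Z = arctan(-2750/2230) = -51.0°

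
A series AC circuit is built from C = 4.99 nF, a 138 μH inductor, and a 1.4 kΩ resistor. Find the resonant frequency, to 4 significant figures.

ω₀ = 1/√(LC) = 1/√(0.000138 × 4.99e-09) = 1.205e+06 rad/s
f₀ = ω₀/(2π) = 191.8 kHz

191.8 kHz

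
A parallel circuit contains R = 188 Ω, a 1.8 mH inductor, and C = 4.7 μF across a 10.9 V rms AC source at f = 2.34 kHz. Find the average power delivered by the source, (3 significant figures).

632 mW

ω = 2πf = 14700 rad/s
X_L = ωL = 26.5 Ω
X_C = 1/(ωC) = 14.5 Ω
Parallel: admittances add. Y = 1/R + 1/(jωL) + jωC
Y = (0.00532 + j0.0313) S
|Y| = 0.0318 S → |Z| = 1/|Y| = 31.5 Ω, ∠Z = −∠Y = -80.4°
I = V/|Z| = 346 mA
P = VI cos φ = 10.9 × 0.346 × cos(-80.4°) = 632 mW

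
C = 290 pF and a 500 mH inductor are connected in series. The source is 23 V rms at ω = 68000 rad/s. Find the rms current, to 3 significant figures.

X_L = ωL = 34000 Ω
X_C = 1/(ωC) = 50700 Ω
Net reactance X = X_L − X_C = -16700 Ω
Z = − j16700 Ω
|Z| = √(0² + 16700²) = 16700 Ω
I = V/|Z| = 23/16700 = 1.38 mA

1.38 mA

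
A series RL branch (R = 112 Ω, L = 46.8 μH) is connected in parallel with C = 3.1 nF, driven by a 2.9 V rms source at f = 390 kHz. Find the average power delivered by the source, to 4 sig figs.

ω = 2πf = 2.45e+06 rad/s
X_L = ωL = 114.7 Ω
X_C = 1/(ωC) = 131.6 Ω
Branch 1 (R+jX_L): Z₁ = 112.0 + j114.7 Ω, |Z₁| = 160.3 Ω
Branch 2 (−jX_C): Z₂ = −j131.6 Ω
Parallel: Z = Z₁Z₂/(Z₁+Z₂), |Z| = 186.3 Ω, ∠Z = -35.71°
I = V/|Z| = 15.57 mA
P = VI cos φ = 2.9 × 0.01557 × cos(-35.71°) = 36.66 mW

36.66 mW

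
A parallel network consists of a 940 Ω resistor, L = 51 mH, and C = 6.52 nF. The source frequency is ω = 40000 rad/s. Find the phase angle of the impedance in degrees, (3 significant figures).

X_L = ωL = 2040 Ω
X_C = 1/(ωC) = 3830 Ω
Parallel: admittances add. Y = 1/R + 1/(jωL) + jωC
Y = (0.00106 − j0.000229) S
|Y| = 0.00109 S → |Z| = 1/|Y| = 919 Ω, ∠Z = −∠Y = 12.2°

12.2°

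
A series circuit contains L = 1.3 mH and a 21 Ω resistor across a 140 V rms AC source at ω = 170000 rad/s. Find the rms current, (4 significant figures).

X_L = ωL = 221.0 Ω
Z = 21.00 + j221.0 Ω
|Z| = √(21.00² + 221.0²) = 222.0 Ω
I = V/|Z| = 140/222.0 = 630.6 mA

630.6 mA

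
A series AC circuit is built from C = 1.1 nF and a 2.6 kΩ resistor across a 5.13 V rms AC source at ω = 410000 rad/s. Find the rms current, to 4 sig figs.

1.501 mA

X_C = 1/(ωC) = 2217 Ω
Z = 2600 − j2217 Ω
|Z| = √(2600² + 2217²) = 3417 Ω
I = V/|Z| = 5.13/3417 = 1.501 mA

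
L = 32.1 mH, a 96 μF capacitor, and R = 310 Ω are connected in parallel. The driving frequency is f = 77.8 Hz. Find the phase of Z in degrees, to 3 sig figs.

79.1°

ω = 2πf = 488.8 rad/s
X_L = ωL = 15.7 Ω
X_C = 1/(ωC) = 21.3 Ω
Parallel: admittances add. Y = 1/R + 1/(jωL) + jωC
Y = (0.00323 − j0.0168) S
|Y| = 0.0171 S → |Z| = 1/|Y| = 58.5 Ω, ∠Z = −∠Y = 79.1°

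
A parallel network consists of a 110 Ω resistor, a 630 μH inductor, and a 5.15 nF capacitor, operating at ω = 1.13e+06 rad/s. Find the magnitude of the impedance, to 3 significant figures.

X_L = ωL = 712 Ω
X_C = 1/(ωC) = 172 Ω
Parallel: admittances add. Y = 1/R + 1/(jωL) + jωC
Y = (0.00909 + j0.00441) S
|Y| = 0.0101 S → |Z| = 1/|Y| = 98.9 Ω, ∠Z = −∠Y = -25.9°

98.9 Ω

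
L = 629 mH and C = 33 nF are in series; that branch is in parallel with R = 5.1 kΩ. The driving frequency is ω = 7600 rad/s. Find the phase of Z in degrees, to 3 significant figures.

81.2°

X_L = ωL = 4780 Ω
X_C = 1/(ωC) = 3990 Ω
Branch 1: Z₁ = R = 5100 Ω
Branch 2 (series LC): Z₂ = j(X_L − X_C) = j793 Ω
Parallel: Z = Z₁Z₂/(Z₁+Z₂), |Z| = 784 Ω, ∠Z = 81.2°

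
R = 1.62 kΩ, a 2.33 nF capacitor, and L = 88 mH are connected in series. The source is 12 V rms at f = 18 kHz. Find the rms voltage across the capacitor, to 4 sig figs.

ω = 2πf = 113100 rad/s
X_L = ωL = 9953 Ω
X_C = 1/(ωC) = 3795 Ω
Net reactance X = X_L − X_C = 6158 Ω
Z = 1620 + j6158 Ω
|Z| = √(1620² + 6158²) = 6367 Ω
I = V/|Z| = 1.885 mA
V_C = I·|Z_C| = 0.001885 × 3795 = 7.152 V

7.152 V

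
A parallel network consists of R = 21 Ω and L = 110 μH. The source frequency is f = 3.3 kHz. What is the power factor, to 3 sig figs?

ω = 2πf = 20730 rad/s
X_L = ωL = 2.28 Ω
Parallel: admittances add. Y = 1/R + 1/(jωL)
Y = (0.0476 − j0.438) S
|Y| = 0.441 S → |Z| = 1/|Y| = 2.27 Ω, ∠Z = −∠Y = 83.8°
cos φ = cos(83.8°) = 0.108

0.108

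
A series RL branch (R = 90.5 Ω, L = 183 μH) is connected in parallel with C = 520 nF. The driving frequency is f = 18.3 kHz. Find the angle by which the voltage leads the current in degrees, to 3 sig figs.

-79.6°

ω = 2πf = 115000 rad/s
X_L = ωL = 21.0 Ω
X_C = 1/(ωC) = 16.7 Ω
Branch 1 (R+jX_L): Z₁ = 90.5 + j21.0 Ω, |Z₁| = 92.9 Ω
Branch 2 (−jX_C): Z₂ = −j16.7 Ω
Parallel: Z = Z₁Z₂/(Z₁+Z₂), |Z| = 17.2 Ω, ∠Z = -79.6°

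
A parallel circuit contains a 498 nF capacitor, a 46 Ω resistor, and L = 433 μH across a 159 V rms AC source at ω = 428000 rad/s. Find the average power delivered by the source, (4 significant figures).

549.6 W

X_L = ωL = 185.3 Ω
X_C = 1/(ωC) = 4.692 Ω
Parallel: admittances add. Y = 1/R + 1/(jωL) + jωC
Y = (0.02174 + j0.2077) S
|Y| = 0.2089 S → |Z| = 1/|Y| = 4.787 Ω, ∠Z = −∠Y = -84.03°
I = V/|Z| = 33.21 A
P = VI cos φ = 159 × 33.21 × cos(-84.03°) = 549.6 W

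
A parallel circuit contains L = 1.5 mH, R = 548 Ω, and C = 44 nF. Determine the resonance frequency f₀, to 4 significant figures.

19.59 kHz

ω₀ = 1/√(LC) = 1/√(0.0015 × 4.4e-08) = 123100 rad/s
f₀ = ω₀/(2π) = 19.59 kHz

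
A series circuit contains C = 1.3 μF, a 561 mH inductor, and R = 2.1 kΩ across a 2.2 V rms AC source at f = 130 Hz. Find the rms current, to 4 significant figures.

ω = 2πf = 816.8 rad/s
X_L = ωL = 458.2 Ω
X_C = 1/(ωC) = 941.7 Ω
Net reactance X = X_L − X_C = -483.5 Ω
Z = 2100 − j483.5 Ω
|Z| = √(2100² + 483.5²) = 2155 Ω
I = V/|Z| = 2.2/2155 = 1.021 mA

1.021 mA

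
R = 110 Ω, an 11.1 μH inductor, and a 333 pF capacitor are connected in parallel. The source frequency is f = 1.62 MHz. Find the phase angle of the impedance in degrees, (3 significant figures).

ω = 2πf = 1.018e+07 rad/s
X_L = ωL = 113 Ω
X_C = 1/(ωC) = 295 Ω
Parallel: admittances add. Y = 1/R + 1/(jωL) + jωC
Y = (0.00909 − j0.00546) S
|Y| = 0.0106 S → |Z| = 1/|Y| = 94.3 Ω, ∠Z = −∠Y = 31.0°

31.0°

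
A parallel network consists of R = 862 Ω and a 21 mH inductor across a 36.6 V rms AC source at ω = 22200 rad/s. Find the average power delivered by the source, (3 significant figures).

X_L = ωL = 466 Ω
Parallel: admittances add. Y = 1/R + 1/(jωL)
Y = (0.00116 − j0.00215) S
|Y| = 0.00244 S → |Z| = 1/|Y| = 410 Ω, ∠Z = −∠Y = 61.6°
I = V/|Z| = 89.3 mA
P = VI cos φ = 36.6 × 0.0893 × cos(61.6°) = 1.55 W

1.55 W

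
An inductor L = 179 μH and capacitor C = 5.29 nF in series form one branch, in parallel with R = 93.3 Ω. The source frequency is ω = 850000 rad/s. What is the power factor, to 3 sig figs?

0.601

X_L = ωL = 152 Ω
X_C = 1/(ωC) = 222 Ω
Branch 1: Z₁ = R = 93.3 Ω
Branch 2 (series LC): Z₂ = j(X_L − X_C) = −j70.2 Ω
Parallel: Z = Z₁Z₂/(Z₁+Z₂), |Z| = 56.1 Ω, ∠Z = -53.0°
cos φ = cos(-53.0°) = 0.601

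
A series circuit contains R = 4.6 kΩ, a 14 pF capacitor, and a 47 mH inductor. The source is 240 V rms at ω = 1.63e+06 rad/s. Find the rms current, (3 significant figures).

X_L = ωL = 76600 Ω
X_C = 1/(ωC) = 43800 Ω
Net reactance X = X_L − X_C = 32800 Ω
Z = 4600 + j32800 Ω
|Z| = √(4600² + 32800²) = 33100 Ω
I = V/|Z| = 240/33100 = 7.25 mA

7.25 mA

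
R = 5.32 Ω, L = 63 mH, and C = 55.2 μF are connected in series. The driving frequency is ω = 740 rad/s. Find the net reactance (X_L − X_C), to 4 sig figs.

X_L = ωL = 46.62 Ω
X_C = 1/(ωC) = 24.48 Ω
X = 46.62 − 24.48 = 22.14 Ω

22.14 Ω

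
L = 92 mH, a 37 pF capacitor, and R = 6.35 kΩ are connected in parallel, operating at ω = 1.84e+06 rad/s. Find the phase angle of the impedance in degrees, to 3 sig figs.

-21.5°

X_L = ωL = 169000 Ω
X_C = 1/(ωC) = 14700 Ω
Parallel: admittances add. Y = 1/R + 1/(jωL) + jωC
Y = (0.000157 + j6.22e-05) S
|Y| = 0.000169 S → |Z| = 1/|Y| = 5910 Ω, ∠Z = −∠Y = -21.5°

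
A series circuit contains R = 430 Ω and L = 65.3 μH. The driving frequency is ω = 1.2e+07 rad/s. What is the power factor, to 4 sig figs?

0.4811

X_L = ωL = 783.6 Ω
Z = 430.0 + j783.6 Ω
|Z| = √(430.0² + 783.6²) = 893.8 Ω
∠Z = arctan(783.6/430.0) = 61.24°
cos φ = cos(61.24°) = 0.4811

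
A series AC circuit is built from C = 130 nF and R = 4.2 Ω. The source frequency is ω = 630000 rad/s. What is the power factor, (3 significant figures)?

X_C = 1/(ωC) = 12.2 Ω
Z = 4.20 − j12.2 Ω
|Z| = √(4.20² + 12.2²) = 12.9 Ω
∠Z = arctan(-12.2/4.20) = -71.0°
cos φ = cos(-71.0°) = 0.325

0.325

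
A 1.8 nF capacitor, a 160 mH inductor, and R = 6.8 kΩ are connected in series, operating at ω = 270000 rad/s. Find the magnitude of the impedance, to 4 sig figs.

41700 Ω

X_L = ωL = 43200 Ω
X_C = 1/(ωC) = 2058 Ω
Net reactance X = X_L − X_C = 41140 Ω
Z = 6800 + j41140 Ω
|Z| = √(6800² + 41140²) = 41700 Ω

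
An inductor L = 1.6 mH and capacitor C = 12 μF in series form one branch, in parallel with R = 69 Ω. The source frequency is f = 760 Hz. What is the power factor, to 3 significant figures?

0.141

ω = 2πf = 4775 rad/s
X_L = ωL = 7.64 Ω
X_C = 1/(ωC) = 17.5 Ω
Branch 1: Z₁ = R = 69.0 Ω
Branch 2 (series LC): Z₂ = j(X_L − X_C) = −j9.81 Ω
Parallel: Z = Z₁Z₂/(Z₁+Z₂), |Z| = 9.71 Ω, ∠Z = -81.9°
cos φ = cos(-81.9°) = 0.141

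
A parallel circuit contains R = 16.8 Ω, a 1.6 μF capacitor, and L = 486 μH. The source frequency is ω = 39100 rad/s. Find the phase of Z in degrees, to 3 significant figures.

X_L = ωL = 19.0 Ω
X_C = 1/(ωC) = 16.0 Ω
Parallel: admittances add. Y = 1/R + 1/(jωL) + jωC
Y = (0.0595 + j0.00994) S
|Y| = 0.0603 S → |Z| = 1/|Y| = 16.6 Ω, ∠Z = −∠Y = -9.48°

-9.48°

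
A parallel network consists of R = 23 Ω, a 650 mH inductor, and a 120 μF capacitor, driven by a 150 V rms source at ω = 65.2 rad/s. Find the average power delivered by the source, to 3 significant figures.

X_L = ωL = 42.4 Ω
X_C = 1/(ωC) = 128 Ω
Parallel: admittances add. Y = 1/R + 1/(jωL) + jωC
Y = (0.0435 − j0.0158) S
|Y| = 0.0463 S → |Z| = 1/|Y| = 21.6 Ω, ∠Z = −∠Y = 19.9°
I = V/|Z| = 6.94 A
P = VI cos φ = 150 × 6.94 × cos(19.9°) = 978 W

978 W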